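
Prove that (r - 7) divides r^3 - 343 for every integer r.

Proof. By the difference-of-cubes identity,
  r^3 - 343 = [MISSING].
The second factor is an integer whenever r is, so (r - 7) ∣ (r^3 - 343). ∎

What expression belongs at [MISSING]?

(r - 7)(r^2 + 7r + 49)

a^3 - b^3 = (a - b)(a^2 + ab + b^2). With a = r, b = 7:
r^3 - 343 = (r - 7)(r^2 + 7r + 49).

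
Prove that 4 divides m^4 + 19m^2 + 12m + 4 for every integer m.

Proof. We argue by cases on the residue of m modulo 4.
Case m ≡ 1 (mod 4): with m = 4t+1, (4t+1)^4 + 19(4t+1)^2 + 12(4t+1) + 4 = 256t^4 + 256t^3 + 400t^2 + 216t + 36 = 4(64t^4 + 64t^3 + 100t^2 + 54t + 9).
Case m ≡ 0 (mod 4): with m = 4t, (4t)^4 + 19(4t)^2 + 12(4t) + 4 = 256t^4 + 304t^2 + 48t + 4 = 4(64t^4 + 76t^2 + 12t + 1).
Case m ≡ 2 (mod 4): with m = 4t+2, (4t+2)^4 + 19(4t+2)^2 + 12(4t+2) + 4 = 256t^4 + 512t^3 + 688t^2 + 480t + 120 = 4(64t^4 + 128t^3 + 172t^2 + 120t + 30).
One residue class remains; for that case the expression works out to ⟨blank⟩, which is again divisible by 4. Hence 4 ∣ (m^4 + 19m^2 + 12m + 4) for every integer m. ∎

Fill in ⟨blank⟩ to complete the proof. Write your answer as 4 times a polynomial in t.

4(64t^4 + 192t^3 + 292t^2 + 234t + 73)

The residues treated are {1, 0, 2}, so the missing case is m ≡ 3 (mod 4); write m = 4t+3.
Then (4t+3)^4 + 19(4t+3)^2 + 12(4t+3) + 4 = 256t^4 + 768t^3 + 1168t^2 + 936t + 292 = 4(64t^4 + 192t^3 + 292t^2 + 234t + 73).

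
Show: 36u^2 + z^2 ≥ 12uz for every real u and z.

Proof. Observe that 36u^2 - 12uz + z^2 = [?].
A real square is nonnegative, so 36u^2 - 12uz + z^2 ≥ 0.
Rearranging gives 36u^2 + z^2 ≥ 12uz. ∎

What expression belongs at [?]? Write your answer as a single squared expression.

36u^2 - 12uz + z^2 is a perfect-square trinomial: the outer terms are (6u)^2 and (z)^2, and the cross term is -2·6u·z.
So 36u^2 - 12uz + z^2 = (6u - z)^2 ≥ 0.

(6u - z)^2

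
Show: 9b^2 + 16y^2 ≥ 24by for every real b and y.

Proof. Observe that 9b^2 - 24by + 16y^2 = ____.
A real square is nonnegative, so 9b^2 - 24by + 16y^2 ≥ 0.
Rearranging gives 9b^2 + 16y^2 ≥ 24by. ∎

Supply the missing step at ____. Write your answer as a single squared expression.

(3b - 4y)^2

9b^2 - 24by + 16y^2 is a perfect-square trinomial: the outer terms are (3b)^2 and (4y)^2, and the cross term is -2·3b·4y.
So 9b^2 - 24by + 16y^2 = (3b - 4y)^2 ≥ 0.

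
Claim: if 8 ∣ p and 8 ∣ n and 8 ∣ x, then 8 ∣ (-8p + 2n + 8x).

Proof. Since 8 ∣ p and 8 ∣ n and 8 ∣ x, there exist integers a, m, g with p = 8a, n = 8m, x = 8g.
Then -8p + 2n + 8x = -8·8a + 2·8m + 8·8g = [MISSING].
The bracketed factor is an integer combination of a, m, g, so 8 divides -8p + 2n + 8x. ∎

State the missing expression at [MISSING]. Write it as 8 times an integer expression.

8(-8a + 8g + 2m)

Each term has a factor of 8: -8·8a + 2·8m + 8·8g = 8·(-8a + 8g + 2m).
Since -8a + 8g + 2m is an integer, 8 ∣ (-8p + 2n + 8x).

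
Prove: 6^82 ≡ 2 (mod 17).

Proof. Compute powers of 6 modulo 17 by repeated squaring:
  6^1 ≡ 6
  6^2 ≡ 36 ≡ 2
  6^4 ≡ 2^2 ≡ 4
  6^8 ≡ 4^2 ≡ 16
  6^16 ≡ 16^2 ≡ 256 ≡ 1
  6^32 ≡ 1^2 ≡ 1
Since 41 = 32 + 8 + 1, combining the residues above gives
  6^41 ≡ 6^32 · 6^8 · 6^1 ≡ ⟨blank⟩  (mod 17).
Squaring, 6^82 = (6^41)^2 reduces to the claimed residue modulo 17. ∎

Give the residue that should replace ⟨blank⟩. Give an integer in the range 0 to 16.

11

Multiply the listed residues: 1 · 16 · 6 = 16 → 96.
Reducing modulo 17: 96 = 5·17 + 11, so 6^41 ≡ 11.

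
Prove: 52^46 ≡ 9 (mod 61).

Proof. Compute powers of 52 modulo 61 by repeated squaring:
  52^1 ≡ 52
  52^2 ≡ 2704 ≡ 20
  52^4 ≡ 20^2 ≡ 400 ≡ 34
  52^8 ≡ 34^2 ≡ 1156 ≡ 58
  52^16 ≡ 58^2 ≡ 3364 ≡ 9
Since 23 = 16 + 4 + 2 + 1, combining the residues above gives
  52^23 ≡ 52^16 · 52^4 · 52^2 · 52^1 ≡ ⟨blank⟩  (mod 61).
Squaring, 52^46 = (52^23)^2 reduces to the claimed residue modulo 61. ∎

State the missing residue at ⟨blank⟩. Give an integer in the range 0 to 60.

3

52^16 · 52^4 · 52^2 · 52^1 ≡ 9 · 34 · 20 · 52 = 318240.
318240 mod 61 = 3, so 52^23 ≡ 3 (mod 61).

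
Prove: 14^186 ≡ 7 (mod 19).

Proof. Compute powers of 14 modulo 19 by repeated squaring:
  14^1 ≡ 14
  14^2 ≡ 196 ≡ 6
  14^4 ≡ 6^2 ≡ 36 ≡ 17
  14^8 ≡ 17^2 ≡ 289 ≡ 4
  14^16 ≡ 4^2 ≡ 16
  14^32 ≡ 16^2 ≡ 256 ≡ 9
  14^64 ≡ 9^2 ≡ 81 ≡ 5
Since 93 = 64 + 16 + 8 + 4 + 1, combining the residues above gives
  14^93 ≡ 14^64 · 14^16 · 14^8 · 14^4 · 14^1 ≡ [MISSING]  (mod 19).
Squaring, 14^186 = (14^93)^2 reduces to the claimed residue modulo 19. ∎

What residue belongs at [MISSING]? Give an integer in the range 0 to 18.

8

Multiply the listed residues: 5 · 16 · 4 · 17 · 14 = 80 → 320 → 5440 → 76160.
Reducing modulo 19: 76160 = 4008·19 + 8, so 14^93 ≡ 8.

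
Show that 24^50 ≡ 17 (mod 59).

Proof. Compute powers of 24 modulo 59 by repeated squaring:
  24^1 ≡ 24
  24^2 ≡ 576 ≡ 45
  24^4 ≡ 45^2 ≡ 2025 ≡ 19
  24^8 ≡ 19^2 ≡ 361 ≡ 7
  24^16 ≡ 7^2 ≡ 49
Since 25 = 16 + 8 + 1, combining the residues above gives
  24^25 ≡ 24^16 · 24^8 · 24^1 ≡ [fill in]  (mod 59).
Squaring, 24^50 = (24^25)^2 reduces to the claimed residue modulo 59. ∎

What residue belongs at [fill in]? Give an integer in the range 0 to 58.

24^16 · 24^8 · 24^1 ≡ 49 · 7 · 24 = 8232.
8232 mod 59 = 31, so 24^25 ≡ 31 (mod 59).

31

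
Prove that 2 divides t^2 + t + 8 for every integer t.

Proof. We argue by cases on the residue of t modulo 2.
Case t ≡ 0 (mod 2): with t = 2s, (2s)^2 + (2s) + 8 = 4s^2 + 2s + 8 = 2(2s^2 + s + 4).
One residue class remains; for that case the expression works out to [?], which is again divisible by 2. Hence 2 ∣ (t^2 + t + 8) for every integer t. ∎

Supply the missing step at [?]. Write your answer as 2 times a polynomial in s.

2(2s^2 + 3s + 5)

The residues treated are {0}, so the missing case is t ≡ 1 (mod 2); write t = 2s+1.
Then (2s+1)^2 + (2s+1) + 8 = 4s^2 + 6s + 10 = 2(2s^2 + 3s + 5).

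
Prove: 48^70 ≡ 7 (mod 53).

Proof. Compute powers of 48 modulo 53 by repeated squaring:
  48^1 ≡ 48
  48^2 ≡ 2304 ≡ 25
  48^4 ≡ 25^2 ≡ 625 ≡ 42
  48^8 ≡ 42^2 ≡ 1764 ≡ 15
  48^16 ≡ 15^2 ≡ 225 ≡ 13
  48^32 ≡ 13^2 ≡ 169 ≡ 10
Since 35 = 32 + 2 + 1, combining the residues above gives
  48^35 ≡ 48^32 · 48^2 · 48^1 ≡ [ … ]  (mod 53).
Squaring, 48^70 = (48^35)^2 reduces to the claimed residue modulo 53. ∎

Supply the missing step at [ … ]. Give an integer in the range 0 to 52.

22

48^32 · 48^2 · 48^1 ≡ 10 · 25 · 48 = 12000.
12000 mod 53 = 22, so 48^35 ≡ 22 (mod 53).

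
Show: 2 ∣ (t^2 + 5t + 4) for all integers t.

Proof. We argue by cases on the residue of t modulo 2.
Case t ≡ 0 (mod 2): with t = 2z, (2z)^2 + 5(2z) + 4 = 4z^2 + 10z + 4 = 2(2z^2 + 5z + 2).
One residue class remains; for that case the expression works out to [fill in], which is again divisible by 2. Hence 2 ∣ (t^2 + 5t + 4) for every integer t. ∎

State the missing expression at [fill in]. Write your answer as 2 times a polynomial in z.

2(2z^2 + 7z + 5)

Only t ≡ 1 (mod 2) is unaccounted for. Put t = 2z+1:
(2z+1)^2 + 5(2z+1) + 4 expands to 4z^2 + 14z + 10,
and factoring out 2 leaves 2(2z^2 + 7z + 5).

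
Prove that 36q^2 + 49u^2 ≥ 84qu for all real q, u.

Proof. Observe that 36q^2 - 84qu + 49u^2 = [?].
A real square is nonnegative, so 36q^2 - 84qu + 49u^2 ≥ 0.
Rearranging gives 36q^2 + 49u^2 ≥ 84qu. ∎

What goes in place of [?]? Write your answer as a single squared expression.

(6q - 7u)^2

The leading and trailing coefficients are 6^2 and 7^2, and 84 = 2·6·7, so the trinomial is (6q - 7u)^2.
Hence 36q^2 - 84qu + 49u^2 ≥ 0.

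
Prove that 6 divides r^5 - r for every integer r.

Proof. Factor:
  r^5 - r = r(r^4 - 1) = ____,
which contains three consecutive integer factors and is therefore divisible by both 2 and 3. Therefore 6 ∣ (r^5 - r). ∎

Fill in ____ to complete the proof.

(r - 1)r(r + 1)(r^2 + 1)

r^4 - 1 = (r^2 - 1)(r^2 + 1), and r^2 - 1 = (r-1)(r+1).
So r(r^4 - 1) = (r - 1)r(r + 1)(r^2 + 1).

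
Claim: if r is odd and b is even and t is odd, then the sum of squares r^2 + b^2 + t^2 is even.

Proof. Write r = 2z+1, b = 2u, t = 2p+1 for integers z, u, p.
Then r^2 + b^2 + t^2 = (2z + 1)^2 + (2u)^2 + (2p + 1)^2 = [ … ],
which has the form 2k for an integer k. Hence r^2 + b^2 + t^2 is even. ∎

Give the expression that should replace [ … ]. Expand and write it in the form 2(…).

Expanding: (2z + 1)^2 + (2u)^2 + (2p + 1)^2 = 4p^2 + 4p + 4u^2 + 4z^2 + 4z + 2.
Every term is even; pulling out the factor of 2 gives 2(2p^2 + 2p + 2u^2 + 2z^2 + 2z + 1).

2(2p^2 + 2p + 2u^2 + 2z^2 + 2z + 1)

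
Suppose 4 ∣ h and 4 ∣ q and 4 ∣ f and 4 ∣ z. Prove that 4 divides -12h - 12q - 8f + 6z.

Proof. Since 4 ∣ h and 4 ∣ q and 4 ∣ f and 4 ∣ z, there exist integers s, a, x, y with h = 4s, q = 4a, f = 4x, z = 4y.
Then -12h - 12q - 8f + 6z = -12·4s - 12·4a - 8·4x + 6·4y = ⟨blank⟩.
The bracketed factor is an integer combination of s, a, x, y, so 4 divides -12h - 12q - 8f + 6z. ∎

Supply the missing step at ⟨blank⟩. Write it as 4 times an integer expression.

4(-12a - 12s - 8x + 6y)

Pull the common 4 out of every term: -12·4s - 12·4a - 8·4x + 6·4y = 4(-12a - 12s - 8x + 6y).
-12a - 12s - 8x + 6y is an integer, which exhibits the divisibility.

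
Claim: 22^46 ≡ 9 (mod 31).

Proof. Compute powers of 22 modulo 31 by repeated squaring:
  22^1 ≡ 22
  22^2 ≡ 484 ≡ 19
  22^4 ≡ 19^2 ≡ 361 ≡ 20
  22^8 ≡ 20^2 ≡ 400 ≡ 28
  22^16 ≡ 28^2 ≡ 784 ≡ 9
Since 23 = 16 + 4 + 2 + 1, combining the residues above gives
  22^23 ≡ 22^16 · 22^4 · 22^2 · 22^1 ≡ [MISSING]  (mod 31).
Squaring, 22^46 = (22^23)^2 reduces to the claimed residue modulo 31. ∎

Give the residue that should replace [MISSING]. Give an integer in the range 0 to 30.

3

22^16 · 22^4 · 22^2 · 22^1 ≡ 9 · 20 · 19 · 22 = 75240.
75240 mod 31 = 3, so 22^23 ≡ 3 (mod 31).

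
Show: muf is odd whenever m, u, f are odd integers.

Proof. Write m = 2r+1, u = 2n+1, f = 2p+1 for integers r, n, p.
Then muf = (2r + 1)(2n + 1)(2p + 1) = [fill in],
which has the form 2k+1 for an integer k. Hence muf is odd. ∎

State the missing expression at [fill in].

2(4npr + 2np + 2nr + n + 2pr + p + r) + 1

Expanding: (2r + 1)(2n + 1)(2p + 1) = 8npr + 4np + 4nr + 2n + 4pr + 2p + 2r + 1.
Every term except the constant is even, so this is 2(4npr + 2np + 2nr + n + 2pr + p + r) + 1,
and 4npr + 2np + 2nr + n + 2pr + p + r ∈ ℤ gives the required form.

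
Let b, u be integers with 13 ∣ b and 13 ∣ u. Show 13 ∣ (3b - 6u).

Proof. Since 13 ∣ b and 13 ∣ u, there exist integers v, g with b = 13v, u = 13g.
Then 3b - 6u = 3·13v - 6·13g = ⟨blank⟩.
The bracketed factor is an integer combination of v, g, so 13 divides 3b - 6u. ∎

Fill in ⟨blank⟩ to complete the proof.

Each term has a factor of 13: 3·13v - 6·13g = 13·(-6g + 3v).
Since -6g + 3v is an integer, 13 ∣ (3b - 6u).

13(-6g + 3v)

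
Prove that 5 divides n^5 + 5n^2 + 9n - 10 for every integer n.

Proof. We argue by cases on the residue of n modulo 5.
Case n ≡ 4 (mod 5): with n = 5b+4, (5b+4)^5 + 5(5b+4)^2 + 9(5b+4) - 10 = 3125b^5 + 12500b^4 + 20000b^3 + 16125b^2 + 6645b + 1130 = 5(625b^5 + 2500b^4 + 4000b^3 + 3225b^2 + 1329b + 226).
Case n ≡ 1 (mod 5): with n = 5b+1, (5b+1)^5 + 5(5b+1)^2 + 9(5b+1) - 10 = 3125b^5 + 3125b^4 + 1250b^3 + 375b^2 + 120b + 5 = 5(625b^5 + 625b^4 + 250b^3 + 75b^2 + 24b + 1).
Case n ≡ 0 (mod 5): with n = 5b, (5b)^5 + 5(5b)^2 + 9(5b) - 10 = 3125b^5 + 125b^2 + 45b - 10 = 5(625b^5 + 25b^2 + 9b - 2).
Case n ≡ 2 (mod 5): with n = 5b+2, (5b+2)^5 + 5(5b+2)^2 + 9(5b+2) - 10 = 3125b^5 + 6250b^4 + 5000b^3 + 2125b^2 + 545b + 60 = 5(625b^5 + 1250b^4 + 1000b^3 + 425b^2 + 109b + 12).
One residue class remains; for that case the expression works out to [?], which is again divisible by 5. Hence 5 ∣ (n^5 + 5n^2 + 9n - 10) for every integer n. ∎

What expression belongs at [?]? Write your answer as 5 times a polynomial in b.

The residues treated are {4, 1, 0, 2}, so the missing case is n ≡ 3 (mod 5); write n = 5b+3.
Then (5b+3)^5 + 5(5b+3)^2 + 9(5b+3) - 10 = 3125b^5 + 9375b^4 + 11250b^3 + 6875b^2 + 2220b + 305 = 5(625b^5 + 1875b^4 + 2250b^3 + 1375b^2 + 444b + 61).

5(625b^5 + 1875b^4 + 2250b^3 + 1375b^2 + 444b + 61)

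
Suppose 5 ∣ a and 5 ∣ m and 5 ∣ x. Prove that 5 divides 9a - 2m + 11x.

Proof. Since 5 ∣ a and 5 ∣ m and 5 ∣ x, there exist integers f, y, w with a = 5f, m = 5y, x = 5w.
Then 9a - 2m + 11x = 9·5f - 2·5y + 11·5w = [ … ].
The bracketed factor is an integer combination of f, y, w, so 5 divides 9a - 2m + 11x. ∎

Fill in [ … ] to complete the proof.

5(9f + 11w - 2y)

Each term has a factor of 5: 9·5f - 2·5y + 11·5w = 5·(9f + 11w - 2y).
Since 9f + 11w - 2y is an integer, 5 ∣ (9a - 2m + 11x).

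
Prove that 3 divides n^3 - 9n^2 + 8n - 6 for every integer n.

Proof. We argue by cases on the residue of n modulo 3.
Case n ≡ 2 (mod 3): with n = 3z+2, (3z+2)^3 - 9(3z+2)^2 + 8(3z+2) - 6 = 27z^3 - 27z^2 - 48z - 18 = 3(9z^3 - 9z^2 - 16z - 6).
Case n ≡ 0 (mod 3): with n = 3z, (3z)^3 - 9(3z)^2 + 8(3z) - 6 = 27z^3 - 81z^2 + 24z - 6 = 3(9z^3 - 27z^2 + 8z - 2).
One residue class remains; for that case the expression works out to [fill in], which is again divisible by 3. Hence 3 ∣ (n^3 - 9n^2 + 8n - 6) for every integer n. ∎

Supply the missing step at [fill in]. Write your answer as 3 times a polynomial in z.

3(9z^3 - 18z^2 - 7z - 2)

Only n ≡ 1 (mod 3) is unaccounted for. Put n = 3z+1:
(3z+1)^3 - 9(3z+1)^2 + 8(3z+1) - 6 expands to 27z^3 - 54z^2 - 21z - 6,
and factoring out 3 leaves 3(9z^3 - 18z^2 - 7z - 2).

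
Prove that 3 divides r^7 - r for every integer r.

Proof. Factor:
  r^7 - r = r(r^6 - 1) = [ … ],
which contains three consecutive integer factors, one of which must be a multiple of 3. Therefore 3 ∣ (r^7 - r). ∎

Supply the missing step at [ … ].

r^6 - 1 = (r^2 - 1)(r^4 + r^2 + 1), and r^2 - 1 = (r-1)(r+1).
So r(r^6 - 1) = (r - 1)r(r + 1)(r^4 + r^2 + 1).

(r - 1)r(r + 1)(r^4 + r^2 + 1)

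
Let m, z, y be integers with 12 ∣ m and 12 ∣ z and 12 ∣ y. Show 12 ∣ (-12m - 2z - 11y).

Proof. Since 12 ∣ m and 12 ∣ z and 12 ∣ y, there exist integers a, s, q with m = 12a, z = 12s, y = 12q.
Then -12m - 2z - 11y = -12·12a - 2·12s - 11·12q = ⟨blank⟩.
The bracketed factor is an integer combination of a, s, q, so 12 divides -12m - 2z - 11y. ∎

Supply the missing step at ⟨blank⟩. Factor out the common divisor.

12(-12a - 11q - 2s)

Each term has a factor of 12: -12·12a - 2·12s - 11·12q = 12·(-12a - 11q - 2s).
Since -12a - 11q - 2s is an integer, 12 ∣ (-12m - 2z - 11y).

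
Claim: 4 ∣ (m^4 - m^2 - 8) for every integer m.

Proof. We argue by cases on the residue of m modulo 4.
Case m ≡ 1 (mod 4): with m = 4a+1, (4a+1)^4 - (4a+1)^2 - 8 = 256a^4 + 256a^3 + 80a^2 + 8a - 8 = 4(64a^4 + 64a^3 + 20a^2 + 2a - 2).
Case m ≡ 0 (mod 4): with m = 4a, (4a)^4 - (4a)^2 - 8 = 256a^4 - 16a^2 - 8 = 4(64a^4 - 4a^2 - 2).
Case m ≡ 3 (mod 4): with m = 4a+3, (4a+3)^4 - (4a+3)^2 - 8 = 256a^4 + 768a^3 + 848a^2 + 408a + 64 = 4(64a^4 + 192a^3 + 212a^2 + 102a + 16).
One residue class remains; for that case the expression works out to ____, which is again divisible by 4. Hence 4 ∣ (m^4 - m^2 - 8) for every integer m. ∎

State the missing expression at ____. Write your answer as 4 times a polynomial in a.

4(64a^4 + 128a^3 + 92a^2 + 28a + 1)

The residues treated are {1, 0, 3}, so the missing case is m ≡ 2 (mod 4); write m = 4a+2.
Then (4a+2)^4 - (4a+2)^2 - 8 = 256a^4 + 512a^3 + 368a^2 + 112a + 4 = 4(64a^4 + 128a^3 + 92a^2 + 28a + 1).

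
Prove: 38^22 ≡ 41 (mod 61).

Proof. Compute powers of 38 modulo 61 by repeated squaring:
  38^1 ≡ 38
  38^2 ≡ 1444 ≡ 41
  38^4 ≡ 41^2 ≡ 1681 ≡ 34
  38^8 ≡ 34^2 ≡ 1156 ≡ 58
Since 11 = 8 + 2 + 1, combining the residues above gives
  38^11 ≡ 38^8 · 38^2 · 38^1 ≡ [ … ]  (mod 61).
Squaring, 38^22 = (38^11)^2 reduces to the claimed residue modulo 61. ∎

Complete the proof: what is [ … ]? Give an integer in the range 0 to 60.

Multiply the listed residues: 58 · 41 · 38 = 2378 → 90364.
Reducing modulo 61: 90364 = 1481·61 + 23, so 38^11 ≡ 23.

23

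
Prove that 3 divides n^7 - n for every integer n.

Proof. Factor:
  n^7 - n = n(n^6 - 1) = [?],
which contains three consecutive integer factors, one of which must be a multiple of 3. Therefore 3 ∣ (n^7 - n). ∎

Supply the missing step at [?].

n^6 - 1 = (n^2 - 1)(n^4 + n^2 + 1), and n^2 - 1 = (n-1)(n+1).
So n(n^6 - 1) = (n - 1)n(n + 1)(n^4 + n^2 + 1).

(n - 1)n(n + 1)(n^4 + n^2 + 1)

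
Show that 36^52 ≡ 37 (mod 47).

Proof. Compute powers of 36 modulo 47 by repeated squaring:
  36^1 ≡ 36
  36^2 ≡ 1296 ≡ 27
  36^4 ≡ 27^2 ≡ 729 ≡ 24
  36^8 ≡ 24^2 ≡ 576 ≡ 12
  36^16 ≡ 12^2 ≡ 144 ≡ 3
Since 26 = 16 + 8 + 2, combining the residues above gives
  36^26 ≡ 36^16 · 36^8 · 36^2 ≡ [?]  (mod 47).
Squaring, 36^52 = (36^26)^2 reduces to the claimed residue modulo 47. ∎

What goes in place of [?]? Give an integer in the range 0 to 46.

36^16 · 36^8 · 36^2 ≡ 3 · 12 · 27 = 972.
972 mod 47 = 32, so 36^26 ≡ 32 (mod 47).

32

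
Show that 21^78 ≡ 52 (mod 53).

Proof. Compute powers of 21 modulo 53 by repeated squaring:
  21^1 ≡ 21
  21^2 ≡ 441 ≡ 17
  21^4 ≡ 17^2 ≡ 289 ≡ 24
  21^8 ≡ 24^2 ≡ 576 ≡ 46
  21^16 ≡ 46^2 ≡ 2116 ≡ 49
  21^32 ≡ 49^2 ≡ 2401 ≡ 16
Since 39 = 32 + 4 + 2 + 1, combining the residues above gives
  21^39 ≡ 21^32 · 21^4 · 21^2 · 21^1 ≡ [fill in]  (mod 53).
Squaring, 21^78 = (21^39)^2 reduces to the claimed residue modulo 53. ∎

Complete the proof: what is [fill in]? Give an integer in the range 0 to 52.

21^32 · 21^4 · 21^2 · 21^1 ≡ 16 · 24 · 17 · 21 = 137088.
137088 mod 53 = 30, so 21^39 ≡ 30 (mod 53).

30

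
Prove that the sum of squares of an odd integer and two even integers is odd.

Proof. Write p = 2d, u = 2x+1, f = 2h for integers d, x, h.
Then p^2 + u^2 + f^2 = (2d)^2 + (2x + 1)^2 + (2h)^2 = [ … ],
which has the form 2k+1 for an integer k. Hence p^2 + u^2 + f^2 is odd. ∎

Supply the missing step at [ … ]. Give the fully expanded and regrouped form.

2(2d^2 + 2h^2 + 2x^2 + 2x) + 1

(2d)^2 + (2x + 1)^2 + (2h)^2 = 4d^2 + 4h^2 + 4x^2 + 4x + 1
= 2(2d^2 + 2h^2 + 2x^2 + 2x) + 1.
Since 2d^2 + 2h^2 + 2x^2 + 2x is an integer, the sum of squares is of the form 2k+1 for an integer k.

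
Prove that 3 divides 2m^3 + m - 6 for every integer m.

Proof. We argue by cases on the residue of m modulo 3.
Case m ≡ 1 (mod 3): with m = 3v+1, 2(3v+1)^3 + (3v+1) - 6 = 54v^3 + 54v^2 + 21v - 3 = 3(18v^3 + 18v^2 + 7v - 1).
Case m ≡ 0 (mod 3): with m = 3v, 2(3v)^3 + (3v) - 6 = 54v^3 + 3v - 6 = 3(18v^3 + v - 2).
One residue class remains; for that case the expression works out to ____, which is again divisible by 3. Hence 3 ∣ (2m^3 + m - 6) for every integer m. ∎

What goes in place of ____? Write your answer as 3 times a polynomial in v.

3(18v^3 + 36v^2 + 25v + 4)

The residues treated are {1, 0}, so the missing case is m ≡ 2 (mod 3); write m = 3v+2.
Then 2(3v+2)^3 + (3v+2) - 6 = 54v^3 + 108v^2 + 75v + 12 = 3(18v^3 + 36v^2 + 25v + 4).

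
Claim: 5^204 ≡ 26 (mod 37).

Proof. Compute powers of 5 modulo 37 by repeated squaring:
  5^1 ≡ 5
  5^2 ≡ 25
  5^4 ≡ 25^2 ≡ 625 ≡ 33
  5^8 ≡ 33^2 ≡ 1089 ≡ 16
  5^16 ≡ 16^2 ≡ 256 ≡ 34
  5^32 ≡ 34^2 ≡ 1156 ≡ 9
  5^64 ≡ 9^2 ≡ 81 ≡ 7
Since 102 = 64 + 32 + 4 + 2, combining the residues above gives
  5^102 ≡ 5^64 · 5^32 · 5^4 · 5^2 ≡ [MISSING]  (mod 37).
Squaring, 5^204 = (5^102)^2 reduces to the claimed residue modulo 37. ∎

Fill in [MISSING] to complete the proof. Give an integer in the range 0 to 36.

5^64 · 5^32 · 5^4 · 5^2 ≡ 7 · 9 · 33 · 25 = 51975.
51975 mod 37 = 27, so 5^102 ≡ 27 (mod 37).

27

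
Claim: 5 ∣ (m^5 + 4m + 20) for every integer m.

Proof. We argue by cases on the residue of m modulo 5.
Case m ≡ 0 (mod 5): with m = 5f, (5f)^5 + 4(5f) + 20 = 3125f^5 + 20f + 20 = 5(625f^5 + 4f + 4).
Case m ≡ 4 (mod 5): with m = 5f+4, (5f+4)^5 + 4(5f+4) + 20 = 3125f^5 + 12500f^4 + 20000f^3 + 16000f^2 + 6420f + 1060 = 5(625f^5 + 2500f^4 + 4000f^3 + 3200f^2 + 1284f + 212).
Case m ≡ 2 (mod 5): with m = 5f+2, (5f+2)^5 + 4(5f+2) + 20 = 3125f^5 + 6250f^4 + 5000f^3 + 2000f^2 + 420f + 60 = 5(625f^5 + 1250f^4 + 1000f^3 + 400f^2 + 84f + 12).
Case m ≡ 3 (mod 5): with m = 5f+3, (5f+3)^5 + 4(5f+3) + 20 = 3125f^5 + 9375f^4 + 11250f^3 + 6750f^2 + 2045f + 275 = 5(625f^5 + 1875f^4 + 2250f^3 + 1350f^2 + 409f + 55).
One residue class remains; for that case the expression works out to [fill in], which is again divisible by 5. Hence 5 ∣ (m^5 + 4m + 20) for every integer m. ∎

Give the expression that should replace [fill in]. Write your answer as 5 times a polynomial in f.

5(625f^5 + 625f^4 + 250f^3 + 50f^2 + 9f + 5)

The residues treated are {0, 4, 2, 3}, so the missing case is m ≡ 1 (mod 5); write m = 5f+1.
Then (5f+1)^5 + 4(5f+1) + 20 = 3125f^5 + 3125f^4 + 1250f^3 + 250f^2 + 45f + 25 = 5(625f^5 + 625f^4 + 250f^3 + 50f^2 + 9f + 5).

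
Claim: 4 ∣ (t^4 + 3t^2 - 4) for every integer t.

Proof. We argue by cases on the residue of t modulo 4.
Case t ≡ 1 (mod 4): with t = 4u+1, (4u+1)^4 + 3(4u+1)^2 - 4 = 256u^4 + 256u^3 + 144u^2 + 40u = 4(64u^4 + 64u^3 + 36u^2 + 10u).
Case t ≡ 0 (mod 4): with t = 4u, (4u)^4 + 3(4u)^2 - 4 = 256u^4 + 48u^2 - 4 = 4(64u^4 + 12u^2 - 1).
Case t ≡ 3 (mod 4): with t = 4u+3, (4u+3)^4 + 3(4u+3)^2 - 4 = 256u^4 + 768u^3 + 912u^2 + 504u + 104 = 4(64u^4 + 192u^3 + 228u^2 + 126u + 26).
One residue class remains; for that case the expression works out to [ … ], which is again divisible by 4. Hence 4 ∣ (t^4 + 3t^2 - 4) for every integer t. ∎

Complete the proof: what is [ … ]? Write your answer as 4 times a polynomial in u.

4(64u^4 + 128u^3 + 108u^2 + 44u + 6)

The residues treated are {1, 0, 3}, so the missing case is t ≡ 2 (mod 4); write t = 4u+2.
Then (4u+2)^4 + 3(4u+2)^2 - 4 = 256u^4 + 512u^3 + 432u^2 + 176u + 24 = 4(64u^4 + 128u^3 + 108u^2 + 44u + 6).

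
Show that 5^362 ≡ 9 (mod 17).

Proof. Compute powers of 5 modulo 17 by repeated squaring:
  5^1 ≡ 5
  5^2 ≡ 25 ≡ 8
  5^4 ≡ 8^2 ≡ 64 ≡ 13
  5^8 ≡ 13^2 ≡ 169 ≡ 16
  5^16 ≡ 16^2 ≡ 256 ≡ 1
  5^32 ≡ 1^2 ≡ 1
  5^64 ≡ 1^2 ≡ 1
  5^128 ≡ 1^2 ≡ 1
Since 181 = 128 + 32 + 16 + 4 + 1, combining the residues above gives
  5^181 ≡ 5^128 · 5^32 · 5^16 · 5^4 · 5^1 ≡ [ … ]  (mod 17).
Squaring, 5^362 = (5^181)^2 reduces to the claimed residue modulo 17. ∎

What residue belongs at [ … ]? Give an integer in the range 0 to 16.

5^128 · 5^32 · 5^16 · 5^4 · 5^1 ≡ 1 · 1 · 1 · 13 · 5 = 65.
65 mod 17 = 14, so 5^181 ≡ 14 (mod 17).

14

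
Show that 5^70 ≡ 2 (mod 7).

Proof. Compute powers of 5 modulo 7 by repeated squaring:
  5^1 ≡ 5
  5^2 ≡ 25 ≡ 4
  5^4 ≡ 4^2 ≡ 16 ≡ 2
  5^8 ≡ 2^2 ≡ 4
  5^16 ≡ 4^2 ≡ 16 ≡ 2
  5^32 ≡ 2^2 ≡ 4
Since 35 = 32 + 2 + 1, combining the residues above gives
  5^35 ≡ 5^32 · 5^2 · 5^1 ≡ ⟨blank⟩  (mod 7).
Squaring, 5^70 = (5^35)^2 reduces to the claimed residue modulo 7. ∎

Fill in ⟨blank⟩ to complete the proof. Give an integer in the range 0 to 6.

5^32 · 5^2 · 5^1 ≡ 4 · 4 · 5 = 80.
80 mod 7 = 3, so 5^35 ≡ 3 (mod 7).

3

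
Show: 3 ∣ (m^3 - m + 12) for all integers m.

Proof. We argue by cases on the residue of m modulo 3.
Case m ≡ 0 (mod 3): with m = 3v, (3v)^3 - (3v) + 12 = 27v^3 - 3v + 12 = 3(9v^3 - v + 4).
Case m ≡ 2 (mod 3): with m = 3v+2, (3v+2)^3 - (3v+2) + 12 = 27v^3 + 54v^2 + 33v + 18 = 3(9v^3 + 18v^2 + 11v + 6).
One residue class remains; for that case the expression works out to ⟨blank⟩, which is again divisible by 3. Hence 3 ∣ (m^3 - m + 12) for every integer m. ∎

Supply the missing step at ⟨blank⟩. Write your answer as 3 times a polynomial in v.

Only m ≡ 1 (mod 3) is unaccounted for. Put m = 3v+1:
(3v+1)^3 - (3v+1) + 12 expands to 27v^3 + 27v^2 + 6v + 12,
and factoring out 3 leaves 3(9v^3 + 9v^2 + 2v + 4).

3(9v^3 + 9v^2 + 2v + 4)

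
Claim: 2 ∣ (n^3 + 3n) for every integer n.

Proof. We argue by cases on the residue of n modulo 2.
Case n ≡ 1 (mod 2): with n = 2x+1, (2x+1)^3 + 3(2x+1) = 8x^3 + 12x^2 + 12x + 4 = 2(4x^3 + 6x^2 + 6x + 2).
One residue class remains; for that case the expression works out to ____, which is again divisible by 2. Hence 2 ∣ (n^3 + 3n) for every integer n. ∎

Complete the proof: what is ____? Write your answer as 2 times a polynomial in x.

2(4x^3 + 3x)

The residues treated are {1}, so the missing case is n ≡ 0 (mod 2); write n = 2x.
Then (2x)^3 + 3(2x) = 8x^3 + 6x = 2(4x^3 + 3x).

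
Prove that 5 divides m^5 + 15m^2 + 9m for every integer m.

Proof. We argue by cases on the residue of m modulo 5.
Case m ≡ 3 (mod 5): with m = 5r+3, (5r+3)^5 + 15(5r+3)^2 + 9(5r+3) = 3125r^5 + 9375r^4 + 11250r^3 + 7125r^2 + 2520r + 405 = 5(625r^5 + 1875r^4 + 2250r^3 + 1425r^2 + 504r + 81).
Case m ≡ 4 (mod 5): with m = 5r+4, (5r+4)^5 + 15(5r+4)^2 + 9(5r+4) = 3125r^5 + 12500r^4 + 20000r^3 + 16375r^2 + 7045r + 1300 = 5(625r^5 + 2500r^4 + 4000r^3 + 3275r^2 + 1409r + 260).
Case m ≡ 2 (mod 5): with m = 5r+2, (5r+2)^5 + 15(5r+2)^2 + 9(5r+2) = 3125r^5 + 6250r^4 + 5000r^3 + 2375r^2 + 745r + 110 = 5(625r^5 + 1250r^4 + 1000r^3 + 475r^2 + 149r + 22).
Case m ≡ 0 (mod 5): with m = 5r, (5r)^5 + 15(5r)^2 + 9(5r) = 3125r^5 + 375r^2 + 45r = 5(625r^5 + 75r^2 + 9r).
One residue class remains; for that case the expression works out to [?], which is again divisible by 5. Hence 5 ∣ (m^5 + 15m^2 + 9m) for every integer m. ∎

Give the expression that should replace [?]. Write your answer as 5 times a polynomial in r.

5(625r^5 + 625r^4 + 250r^3 + 125r^2 + 44r + 5)

The residues treated are {3, 4, 2, 0}, so the missing case is m ≡ 1 (mod 5); write m = 5r+1.
Then (5r+1)^5 + 15(5r+1)^2 + 9(5r+1) = 3125r^5 + 3125r^4 + 1250r^3 + 625r^2 + 220r + 25 = 5(625r^5 + 625r^4 + 250r^3 + 125r^2 + 44r + 5).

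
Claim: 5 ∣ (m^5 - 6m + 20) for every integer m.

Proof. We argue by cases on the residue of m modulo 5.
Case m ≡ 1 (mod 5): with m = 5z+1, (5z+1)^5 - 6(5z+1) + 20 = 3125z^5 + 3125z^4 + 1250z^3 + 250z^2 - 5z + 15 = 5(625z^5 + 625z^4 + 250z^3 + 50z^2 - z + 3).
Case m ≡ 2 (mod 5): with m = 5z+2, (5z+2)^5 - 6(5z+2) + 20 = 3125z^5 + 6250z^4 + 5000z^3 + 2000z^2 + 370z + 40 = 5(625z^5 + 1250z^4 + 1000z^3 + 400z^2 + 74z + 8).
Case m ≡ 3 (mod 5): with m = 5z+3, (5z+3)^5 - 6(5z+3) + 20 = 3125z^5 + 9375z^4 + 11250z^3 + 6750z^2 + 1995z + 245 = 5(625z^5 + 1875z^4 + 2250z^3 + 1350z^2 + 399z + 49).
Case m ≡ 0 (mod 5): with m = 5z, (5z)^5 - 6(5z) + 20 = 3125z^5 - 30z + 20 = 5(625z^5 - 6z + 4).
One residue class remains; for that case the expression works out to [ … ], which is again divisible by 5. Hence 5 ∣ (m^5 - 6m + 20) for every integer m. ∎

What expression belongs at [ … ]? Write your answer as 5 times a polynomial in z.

Only m ≡ 4 (mod 5) is unaccounted for. Put m = 5z+4:
(5z+4)^5 - 6(5z+4) + 20 expands to 3125z^5 + 12500z^4 + 20000z^3 + 16000z^2 + 6370z + 1020,
and factoring out 5 leaves 5(625z^5 + 2500z^4 + 4000z^3 + 3200z^2 + 1274z + 204).

5(625z^5 + 2500z^4 + 4000z^3 + 3200z^2 + 1274z + 204)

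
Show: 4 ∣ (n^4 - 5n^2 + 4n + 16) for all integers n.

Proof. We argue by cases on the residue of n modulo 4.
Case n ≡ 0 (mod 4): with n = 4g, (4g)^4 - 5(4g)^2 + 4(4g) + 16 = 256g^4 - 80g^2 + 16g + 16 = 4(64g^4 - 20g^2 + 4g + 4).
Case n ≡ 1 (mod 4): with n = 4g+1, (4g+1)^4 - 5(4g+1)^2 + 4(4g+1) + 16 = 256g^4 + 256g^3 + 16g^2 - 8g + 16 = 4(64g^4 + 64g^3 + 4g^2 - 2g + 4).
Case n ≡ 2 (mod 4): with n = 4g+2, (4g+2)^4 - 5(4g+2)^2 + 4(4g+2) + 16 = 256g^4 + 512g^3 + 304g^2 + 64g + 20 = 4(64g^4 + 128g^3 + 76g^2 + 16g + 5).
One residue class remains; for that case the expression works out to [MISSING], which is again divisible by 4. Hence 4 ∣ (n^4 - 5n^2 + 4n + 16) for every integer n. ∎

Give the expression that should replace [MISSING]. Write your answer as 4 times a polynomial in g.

4(64g^4 + 192g^3 + 196g^2 + 82g + 16)

Only n ≡ 3 (mod 4) is unaccounted for. Put n = 4g+3:
(4g+3)^4 - 5(4g+3)^2 + 4(4g+3) + 16 expands to 256g^4 + 768g^3 + 784g^2 + 328g + 64,
and factoring out 4 leaves 4(64g^4 + 192g^3 + 196g^2 + 82g + 16).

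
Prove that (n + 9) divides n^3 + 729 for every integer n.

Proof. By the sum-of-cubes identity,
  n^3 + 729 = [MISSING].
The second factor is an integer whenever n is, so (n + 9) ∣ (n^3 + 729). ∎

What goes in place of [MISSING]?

(n + 9)(n^2 - 9n + 81)

a^3 + b^3 = (a + b)(a^2 - ab + b^2). With a = n, b = 9:
n^3 + 729 = (n + 9)(n^2 - 9n + 81).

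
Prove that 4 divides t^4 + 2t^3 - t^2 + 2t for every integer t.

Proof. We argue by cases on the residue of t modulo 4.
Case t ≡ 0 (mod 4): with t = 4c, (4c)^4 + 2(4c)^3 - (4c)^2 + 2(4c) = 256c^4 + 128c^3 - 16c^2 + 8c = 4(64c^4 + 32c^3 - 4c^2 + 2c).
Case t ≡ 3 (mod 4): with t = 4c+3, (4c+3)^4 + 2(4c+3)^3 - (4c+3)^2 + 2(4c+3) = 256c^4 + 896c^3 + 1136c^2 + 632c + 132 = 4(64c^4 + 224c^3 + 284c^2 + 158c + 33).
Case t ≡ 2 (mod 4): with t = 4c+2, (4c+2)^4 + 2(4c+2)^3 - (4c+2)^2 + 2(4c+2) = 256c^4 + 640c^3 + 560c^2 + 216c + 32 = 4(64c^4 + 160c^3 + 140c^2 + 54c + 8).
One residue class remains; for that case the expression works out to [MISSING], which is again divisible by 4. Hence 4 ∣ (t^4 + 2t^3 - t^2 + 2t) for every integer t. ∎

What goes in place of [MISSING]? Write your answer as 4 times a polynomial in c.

The residues treated are {0, 3, 2}, so the missing case is t ≡ 1 (mod 4); write t = 4c+1.
Then (4c+1)^4 + 2(4c+1)^3 - (4c+1)^2 + 2(4c+1) = 256c^4 + 384c^3 + 176c^2 + 40c + 4 = 4(64c^4 + 96c^3 + 44c^2 + 10c + 1).

4(64c^4 + 96c^3 + 44c^2 + 10c + 1)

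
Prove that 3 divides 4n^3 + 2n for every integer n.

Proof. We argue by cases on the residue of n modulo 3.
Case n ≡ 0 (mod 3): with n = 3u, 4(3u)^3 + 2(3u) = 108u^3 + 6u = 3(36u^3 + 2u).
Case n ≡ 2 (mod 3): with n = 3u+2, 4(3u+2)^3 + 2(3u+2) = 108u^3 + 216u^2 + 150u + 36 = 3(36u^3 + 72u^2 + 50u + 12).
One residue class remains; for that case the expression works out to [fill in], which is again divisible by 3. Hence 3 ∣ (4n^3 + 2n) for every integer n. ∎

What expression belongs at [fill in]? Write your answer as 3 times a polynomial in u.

Only n ≡ 1 (mod 3) is unaccounted for. Put n = 3u+1:
4(3u+1)^3 + 2(3u+1) expands to 108u^3 + 108u^2 + 42u + 6,
and factoring out 3 leaves 3(36u^3 + 36u^2 + 14u + 2).

3(36u^3 + 36u^2 + 14u + 2)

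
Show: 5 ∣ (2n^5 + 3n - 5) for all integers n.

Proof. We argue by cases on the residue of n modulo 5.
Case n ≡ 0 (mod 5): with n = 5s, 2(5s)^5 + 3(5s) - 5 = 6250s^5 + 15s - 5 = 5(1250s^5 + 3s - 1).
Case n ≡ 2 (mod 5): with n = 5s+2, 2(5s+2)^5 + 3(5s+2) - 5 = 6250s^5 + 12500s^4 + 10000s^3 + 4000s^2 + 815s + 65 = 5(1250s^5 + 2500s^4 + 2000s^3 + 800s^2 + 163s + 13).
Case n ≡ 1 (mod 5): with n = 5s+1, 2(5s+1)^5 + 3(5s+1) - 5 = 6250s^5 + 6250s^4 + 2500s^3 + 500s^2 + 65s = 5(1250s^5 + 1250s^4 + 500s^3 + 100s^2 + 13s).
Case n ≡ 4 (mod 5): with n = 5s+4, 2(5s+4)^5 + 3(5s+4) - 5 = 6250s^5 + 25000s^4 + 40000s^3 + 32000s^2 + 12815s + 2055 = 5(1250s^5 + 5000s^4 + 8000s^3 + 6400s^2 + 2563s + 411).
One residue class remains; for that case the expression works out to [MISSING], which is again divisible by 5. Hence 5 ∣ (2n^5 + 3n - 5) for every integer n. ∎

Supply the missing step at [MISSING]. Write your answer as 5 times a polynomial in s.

5(1250s^5 + 3750s^4 + 4500s^3 + 2700s^2 + 813s + 98)

Only n ≡ 3 (mod 5) is unaccounted for. Put n = 5s+3:
2(5s+3)^5 + 3(5s+3) - 5 expands to 6250s^5 + 18750s^4 + 22500s^3 + 13500s^2 + 4065s + 490,
and factoring out 5 leaves 5(1250s^5 + 3750s^4 + 4500s^3 + 2700s^2 + 813s + 98).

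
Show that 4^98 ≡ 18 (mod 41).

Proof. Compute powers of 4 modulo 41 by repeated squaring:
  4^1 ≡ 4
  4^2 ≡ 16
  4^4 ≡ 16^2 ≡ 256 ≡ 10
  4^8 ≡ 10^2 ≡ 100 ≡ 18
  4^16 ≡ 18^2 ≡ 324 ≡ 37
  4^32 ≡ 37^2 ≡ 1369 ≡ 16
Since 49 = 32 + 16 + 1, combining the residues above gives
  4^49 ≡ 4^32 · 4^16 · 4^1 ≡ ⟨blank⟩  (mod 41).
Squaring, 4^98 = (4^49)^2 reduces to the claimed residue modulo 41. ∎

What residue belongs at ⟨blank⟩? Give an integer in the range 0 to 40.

Multiply the listed residues: 16 · 37 · 4 = 592 → 2368.
Reducing modulo 41: 2368 = 57·41 + 31, so 4^49 ≡ 31.

31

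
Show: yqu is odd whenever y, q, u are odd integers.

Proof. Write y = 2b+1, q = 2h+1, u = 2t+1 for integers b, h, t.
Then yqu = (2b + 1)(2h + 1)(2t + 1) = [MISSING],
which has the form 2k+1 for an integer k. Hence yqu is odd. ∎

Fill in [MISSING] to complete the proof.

(2b + 1)(2h + 1)(2t + 1) = 8bht + 4bh + 4bt + 2b + 4ht + 2h + 2t + 1
= 2(4bht + 2bh + 2bt + b + 2ht + h + t) + 1.
Since 4bht + 2bh + 2bt + b + 2ht + h + t is an integer, the product is of the form 2k+1 for an integer k.

2(4bht + 2bh + 2bt + b + 2ht + h + t) + 1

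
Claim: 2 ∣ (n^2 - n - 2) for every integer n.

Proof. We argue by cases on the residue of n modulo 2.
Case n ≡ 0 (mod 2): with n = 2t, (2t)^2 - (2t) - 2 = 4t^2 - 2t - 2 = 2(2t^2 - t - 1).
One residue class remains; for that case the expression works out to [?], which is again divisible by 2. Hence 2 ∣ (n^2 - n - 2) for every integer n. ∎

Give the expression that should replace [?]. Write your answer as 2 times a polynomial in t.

2(2t^2 + t - 1)

Only n ≡ 1 (mod 2) is unaccounted for. Put n = 2t+1:
(2t+1)^2 - (2t+1) - 2 expands to 4t^2 + 2t - 2,
and factoring out 2 leaves 2(2t^2 + t - 1).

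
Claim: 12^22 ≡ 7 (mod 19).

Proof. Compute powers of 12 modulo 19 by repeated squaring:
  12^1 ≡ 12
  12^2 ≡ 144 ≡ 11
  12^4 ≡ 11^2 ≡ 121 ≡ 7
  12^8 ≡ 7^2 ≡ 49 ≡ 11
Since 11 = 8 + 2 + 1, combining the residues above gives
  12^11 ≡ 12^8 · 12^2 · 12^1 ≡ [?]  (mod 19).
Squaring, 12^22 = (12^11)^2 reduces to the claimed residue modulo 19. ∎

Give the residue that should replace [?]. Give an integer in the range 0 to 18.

Multiply the listed residues: 11 · 11 · 12 = 121 → 1452.
Reducing modulo 19: 1452 = 76·19 + 8, so 12^11 ≡ 8.

8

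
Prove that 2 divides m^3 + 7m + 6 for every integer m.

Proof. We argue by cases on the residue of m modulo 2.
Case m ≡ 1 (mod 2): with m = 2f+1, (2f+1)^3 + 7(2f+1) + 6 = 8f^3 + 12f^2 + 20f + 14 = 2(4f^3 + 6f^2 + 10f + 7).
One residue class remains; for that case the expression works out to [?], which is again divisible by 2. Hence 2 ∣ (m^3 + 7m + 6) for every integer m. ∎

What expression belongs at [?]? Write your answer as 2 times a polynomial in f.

Only m ≡ 0 (mod 2) is unaccounted for. Put m = 2f:
(2f)^3 + 7(2f) + 6 expands to 8f^3 + 14f + 6,
and factoring out 2 leaves 2(4f^3 + 7f + 3).

2(4f^3 + 7f + 3)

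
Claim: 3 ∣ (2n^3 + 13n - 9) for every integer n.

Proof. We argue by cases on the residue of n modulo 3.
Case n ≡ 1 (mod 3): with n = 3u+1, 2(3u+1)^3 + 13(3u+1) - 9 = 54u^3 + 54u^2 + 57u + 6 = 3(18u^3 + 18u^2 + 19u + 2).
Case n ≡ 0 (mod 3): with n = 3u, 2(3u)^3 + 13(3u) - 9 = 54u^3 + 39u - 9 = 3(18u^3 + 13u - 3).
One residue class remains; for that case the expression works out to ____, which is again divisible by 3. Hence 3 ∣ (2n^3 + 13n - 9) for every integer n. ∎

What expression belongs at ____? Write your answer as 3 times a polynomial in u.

3(18u^3 + 36u^2 + 37u + 11)

Only n ≡ 2 (mod 3) is unaccounted for. Put n = 3u+2:
2(3u+2)^3 + 13(3u+2) - 9 expands to 54u^3 + 108u^2 + 111u + 33,
and factoring out 3 leaves 3(18u^3 + 36u^2 + 37u + 11).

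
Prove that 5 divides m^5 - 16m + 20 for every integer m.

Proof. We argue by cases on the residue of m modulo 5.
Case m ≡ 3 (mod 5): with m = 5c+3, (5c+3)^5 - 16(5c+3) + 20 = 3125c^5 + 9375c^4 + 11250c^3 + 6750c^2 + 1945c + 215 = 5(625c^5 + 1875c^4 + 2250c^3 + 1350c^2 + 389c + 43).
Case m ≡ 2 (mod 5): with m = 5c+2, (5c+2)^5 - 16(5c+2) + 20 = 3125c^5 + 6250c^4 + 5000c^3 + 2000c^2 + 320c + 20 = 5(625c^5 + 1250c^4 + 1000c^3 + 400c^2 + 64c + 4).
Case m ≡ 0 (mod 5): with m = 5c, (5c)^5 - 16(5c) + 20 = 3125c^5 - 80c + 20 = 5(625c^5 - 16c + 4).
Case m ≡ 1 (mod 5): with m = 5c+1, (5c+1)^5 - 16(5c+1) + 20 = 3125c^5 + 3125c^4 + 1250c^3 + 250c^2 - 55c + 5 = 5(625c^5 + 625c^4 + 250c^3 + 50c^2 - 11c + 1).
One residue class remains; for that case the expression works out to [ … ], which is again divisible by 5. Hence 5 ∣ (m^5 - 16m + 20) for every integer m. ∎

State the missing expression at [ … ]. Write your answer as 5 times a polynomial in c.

The residues treated are {3, 2, 0, 1}, so the missing case is m ≡ 4 (mod 5); write m = 5c+4.
Then (5c+4)^5 - 16(5c+4) + 20 = 3125c^5 + 12500c^4 + 20000c^3 + 16000c^2 + 6320c + 980 = 5(625c^5 + 2500c^4 + 4000c^3 + 3200c^2 + 1264c + 196).

5(625c^5 + 2500c^4 + 4000c^3 + 3200c^2 + 1264c + 196)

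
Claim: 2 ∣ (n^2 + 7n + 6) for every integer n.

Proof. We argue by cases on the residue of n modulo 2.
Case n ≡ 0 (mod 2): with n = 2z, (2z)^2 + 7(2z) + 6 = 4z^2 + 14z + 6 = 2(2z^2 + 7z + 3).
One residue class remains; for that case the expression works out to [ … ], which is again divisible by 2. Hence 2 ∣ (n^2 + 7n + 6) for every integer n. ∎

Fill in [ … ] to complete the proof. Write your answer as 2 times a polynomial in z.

2(2z^2 + 9z + 7)

The residues treated are {0}, so the missing case is n ≡ 1 (mod 2); write n = 2z+1.
Then (2z+1)^2 + 7(2z+1) + 6 = 4z^2 + 18z + 14 = 2(2z^2 + 9z + 7).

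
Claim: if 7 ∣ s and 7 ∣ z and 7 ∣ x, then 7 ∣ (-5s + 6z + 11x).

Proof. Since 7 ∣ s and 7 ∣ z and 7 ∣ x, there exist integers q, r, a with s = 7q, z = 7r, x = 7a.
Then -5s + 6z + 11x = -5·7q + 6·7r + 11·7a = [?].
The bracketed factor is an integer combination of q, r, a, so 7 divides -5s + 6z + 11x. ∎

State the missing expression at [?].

7(11a - 5q + 6r)

Pull the common 7 out of every term: -5·7q + 6·7r + 11·7a = 7(11a - 5q + 6r).
11a - 5q + 6r is an integer, which exhibits the divisibility.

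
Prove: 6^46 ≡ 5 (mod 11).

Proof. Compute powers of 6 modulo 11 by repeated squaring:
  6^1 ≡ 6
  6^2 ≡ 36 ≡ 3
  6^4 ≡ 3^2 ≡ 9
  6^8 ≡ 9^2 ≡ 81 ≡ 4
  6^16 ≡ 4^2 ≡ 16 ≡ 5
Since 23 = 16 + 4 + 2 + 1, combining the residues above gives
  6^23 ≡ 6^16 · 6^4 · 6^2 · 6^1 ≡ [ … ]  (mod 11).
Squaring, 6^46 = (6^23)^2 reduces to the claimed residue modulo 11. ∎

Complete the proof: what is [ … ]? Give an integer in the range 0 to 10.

6^16 · 6^4 · 6^2 · 6^1 ≡ 5 · 9 · 3 · 6 = 810.
810 mod 11 = 7, so 6^23 ≡ 7 (mod 11).

7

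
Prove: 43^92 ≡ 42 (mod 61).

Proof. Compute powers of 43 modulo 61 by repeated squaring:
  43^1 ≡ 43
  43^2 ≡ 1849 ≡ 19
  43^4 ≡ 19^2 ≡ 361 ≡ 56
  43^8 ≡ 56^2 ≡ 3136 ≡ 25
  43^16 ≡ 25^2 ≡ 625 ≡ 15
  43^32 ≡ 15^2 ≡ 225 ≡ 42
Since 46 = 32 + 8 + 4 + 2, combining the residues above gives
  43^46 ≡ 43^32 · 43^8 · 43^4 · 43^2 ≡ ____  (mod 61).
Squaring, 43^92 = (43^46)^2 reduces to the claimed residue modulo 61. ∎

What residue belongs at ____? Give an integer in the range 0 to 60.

46

Multiply the listed residues: 42 · 25 · 56 · 19 = 1050 → 58800 → 1117200.
Reducing modulo 61: 1117200 = 18314·61 + 46, so 43^46 ≡ 46.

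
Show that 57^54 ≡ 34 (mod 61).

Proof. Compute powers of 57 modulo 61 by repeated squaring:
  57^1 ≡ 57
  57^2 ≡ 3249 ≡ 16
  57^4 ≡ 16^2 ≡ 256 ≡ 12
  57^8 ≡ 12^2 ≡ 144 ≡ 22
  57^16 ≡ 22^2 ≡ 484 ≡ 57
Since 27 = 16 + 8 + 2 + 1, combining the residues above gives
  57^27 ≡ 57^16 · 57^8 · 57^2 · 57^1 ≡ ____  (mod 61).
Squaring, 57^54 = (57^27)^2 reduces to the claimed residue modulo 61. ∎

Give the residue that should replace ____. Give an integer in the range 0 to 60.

20

Multiply the listed residues: 57 · 22 · 16 · 57 = 1254 → 20064 → 1143648.
Reducing modulo 61: 1143648 = 18748·61 + 20, so 57^27 ≡ 20.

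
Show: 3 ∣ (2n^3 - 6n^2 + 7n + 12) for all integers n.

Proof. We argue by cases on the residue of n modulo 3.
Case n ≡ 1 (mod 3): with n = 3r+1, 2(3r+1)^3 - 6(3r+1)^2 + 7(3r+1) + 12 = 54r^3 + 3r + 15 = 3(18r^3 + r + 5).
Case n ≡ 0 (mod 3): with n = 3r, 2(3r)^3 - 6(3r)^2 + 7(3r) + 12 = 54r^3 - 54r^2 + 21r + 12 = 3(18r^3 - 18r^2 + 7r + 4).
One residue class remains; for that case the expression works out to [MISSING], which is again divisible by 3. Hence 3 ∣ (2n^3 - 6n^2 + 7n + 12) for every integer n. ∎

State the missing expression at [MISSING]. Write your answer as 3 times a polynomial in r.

3(18r^3 + 18r^2 + 7r + 6)

The residues treated are {1, 0}, so the missing case is n ≡ 2 (mod 3); write n = 3r+2.
Then 2(3r+2)^3 - 6(3r+2)^2 + 7(3r+2) + 12 = 54r^3 + 54r^2 + 21r + 18 = 3(18r^3 + 18r^2 + 7r + 6).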